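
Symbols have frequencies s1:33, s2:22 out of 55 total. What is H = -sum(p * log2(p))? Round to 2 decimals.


Computing entropy H = -sum(p_i * log2(p_i)):
  s1: p = 33/55 = 0.6000, -p*log2(p) = 0.4422
  s2: p = 22/55 = 0.4000, -p*log2(p) = 0.5288
H = sum of terms = 0.9710
Rounded to 2 decimals: 0.97

0.97


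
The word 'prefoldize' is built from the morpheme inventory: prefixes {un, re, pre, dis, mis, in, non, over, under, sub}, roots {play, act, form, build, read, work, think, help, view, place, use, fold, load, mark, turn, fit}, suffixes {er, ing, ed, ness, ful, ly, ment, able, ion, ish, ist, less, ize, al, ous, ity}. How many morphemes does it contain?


Segmenting 'prefoldize' against the inventory:
  'pre' -> prefix (morpheme 1)
  'fold' -> root (morpheme 2)
  'ize' -> suffix (morpheme 3)
Total morphemes: 3

3


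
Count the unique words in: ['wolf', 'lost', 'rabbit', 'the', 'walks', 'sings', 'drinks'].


Listing all tokens and tracking unique types:
  Token 1: 'wolf' -> NEW (unique so far: 1)
  Token 2: 'lost' -> NEW (unique so far: 2)
  Token 3: 'rabbit' -> NEW (unique so far: 3)
  Token 4: 'the' -> NEW (unique so far: 4)
  Token 5: 'walks' -> NEW (unique so far: 5)
  Token 6: 'sings' -> NEW (unique so far: 6)
  Token 7: 'drinks' -> NEW (unique so far: 7)
Unique types: ('drinks', 'lost', 'rabbit', 'sings', 'the', 'walks', 'wolf')
Vocabulary size: 7

7


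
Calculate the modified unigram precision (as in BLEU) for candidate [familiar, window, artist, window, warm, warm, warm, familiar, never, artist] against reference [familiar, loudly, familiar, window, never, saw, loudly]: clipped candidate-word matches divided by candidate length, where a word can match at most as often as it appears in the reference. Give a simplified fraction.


Reference word counts: {'familiar': 2, 'loudly': 2, 'never': 1, 'saw': 1, 'window': 1}
Checking each candidate word (with clipping):
  'familiar' -> in reference (ref count 2, used 1/2) -> match (matches: 1)
  'window' -> in reference (ref count 1, used 1/1) -> match (matches: 2)
  'artist' -> not in reference -> no match (matches: 2)
  'window' -> ref count 1 already used up (1/1) -> clipped, no match (matches: 2)
  'warm' -> not in reference -> no match (matches: 2)
  'warm' -> not in reference -> no match (matches: 2)
  'warm' -> not in reference -> no match (matches: 2)
  'familiar' -> in reference (ref count 2, used 2/2) -> match (matches: 3)
  'never' -> in reference (ref count 1, used 1/1) -> match (matches: 4)
  'artist' -> not in reference -> no match (matches: 4)
Clipped matches: 4, Candidate length: 10
Precision = 4/10 = 2/5

2/5


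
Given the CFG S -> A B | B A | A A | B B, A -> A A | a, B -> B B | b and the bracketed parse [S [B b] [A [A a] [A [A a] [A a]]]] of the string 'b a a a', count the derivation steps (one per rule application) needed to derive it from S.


Every bracketed nonterminal node [X ...] in the tree is produced by exactly one rule application.
Reading the tree off as a leftmost derivation:
  Step 1: S  =>  B A   (applied S -> B A)
  Step 2: B A  =>  b A   (applied B -> b)
  Step 3: b A  =>  b A A   (applied A -> A A)
  Step 4: b A A  =>  b a A   (applied A -> a)
  Step 5: b a A  =>  b a A A   (applied A -> A A)
  Step 6: b a A A  =>  b a a A   (applied A -> a)
  Step 7: b a a A  =>  b a a a   (applied A -> a)
Final yield: b a a a
Total rewrite steps: 7

7


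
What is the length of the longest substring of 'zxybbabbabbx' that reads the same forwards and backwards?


Scanning 'zxybbabbabbx' for palindromic substrings.
Substring at positions 3-10: 'bbabbabb'.
Check: reverse('bbabbabb') = 'bbabbabb' -> palindrome confirmed.
Neighbouring characters ('y' / 'x') break symmetry, so it cannot extend further.
No longer palindromic substring exists; longest length = 8

8


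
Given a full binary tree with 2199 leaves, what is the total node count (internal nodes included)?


Leaf nodes (terminals): 2199
Internal nodes = n - 1 = 2199 - 1 = 2198
Total = leaves + internal = 2199 + 2198 = 4397

4397


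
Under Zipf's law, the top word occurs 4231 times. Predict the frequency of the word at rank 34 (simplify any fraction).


Zipf's law: freq(rank) = f1 / rank
f1 = 4231, rank = 34
freq = 4231 / 34
GCD(4231, 34) = 1
Simplified: 4231/34

4231/34


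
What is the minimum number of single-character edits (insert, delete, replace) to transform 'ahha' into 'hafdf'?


Building DP table for s1='ahha' (len 4) and s2='hafdf' (len 5):
       h  a  f  d  f
    0  1  2  3  4  5
  a 1  1  1  2  3  4
  h 2  1  2  2  3  4
  h 3  2  2  3  3  4
  a 4  3  2  3  4  4
Edit distance = dp[4][5] = 4

4


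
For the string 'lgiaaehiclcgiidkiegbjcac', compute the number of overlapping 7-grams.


String 'lgiaaehiclcgiidkiegbjcac' has length L = 24.
Number of overlapping n-grams = L - n + 1
Substituting: 24 - 7 + 1 = 18

18


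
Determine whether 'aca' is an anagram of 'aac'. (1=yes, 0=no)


Sort characters of 'aca': 'aac'
Sort characters of 'aac': 'aac'
Sorted forms match -> they ARE anagrams
Result: 1

1


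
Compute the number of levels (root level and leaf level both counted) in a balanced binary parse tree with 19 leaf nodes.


In a balanced binary tree with n leaves the deepest leaf is ceil(log2(n)) edges below the root,
so counting node levels inclusive of root and leaves gives ceil(log2(n)) + 1 levels.
log2(19) = 4.2479
ceil(4.2479) = 5
levels = 5 + 1 = 6

6


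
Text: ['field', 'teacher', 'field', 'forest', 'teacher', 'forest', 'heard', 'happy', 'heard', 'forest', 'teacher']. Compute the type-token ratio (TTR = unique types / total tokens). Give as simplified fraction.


Tokens: 11
Unique types: ('field', 'forest', 'happy', 'heard', 'teacher') = 5
TTR = 5/11
Already in lowest terms.

5/11


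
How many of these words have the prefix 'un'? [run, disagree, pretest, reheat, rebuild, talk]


Checking each word for prefix 'un':
  'run' -> no (count: 0)
  'disagree' -> no (count: 0)
  'pretest' -> no (count: 0)
  'reheat' -> no (count: 0)
  'rebuild' -> no (count: 0)
  'talk' -> no (count: 0)
Total with prefix 'un': 0

0


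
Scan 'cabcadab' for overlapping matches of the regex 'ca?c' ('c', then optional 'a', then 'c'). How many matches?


Pattern: ca?c means 'c', then optional 'a', then 'c'.
Scanning 'cabcadab' position-by-position:
  Pos 0: window 'cab' -> no
  Pos 1: window 'abc' -> no
  Pos 2: window 'bca' -> no
  Pos 3: window 'cad' -> no
  Pos 4: window 'ada' -> no
  Pos 5: window 'dab' -> no
  Pos 6: window 'ab' -> no
  Pos 7: window 'b' -> no
Total matches: 0

0


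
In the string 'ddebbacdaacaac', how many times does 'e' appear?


Scanning 'ddebbacdaacaac' for 'e':
  Position 2: 'e' -> MATCH (count: 1)
Total occurrences of 'e': 1

1


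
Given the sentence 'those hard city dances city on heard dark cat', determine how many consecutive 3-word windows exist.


Word trigrams from [9] words:
  Trigram 1: (those hard city)
  Trigram 2: (hard city dances)
  Trigram 3: (city dances city)
  Trigram 4: (dances city on)
  Trigram 5: (city on heard)
  Trigram 6: (on heard dark)
  Trigram 7: (heard dark cat)
Total word trigrams: 9 - 2 = 7

7


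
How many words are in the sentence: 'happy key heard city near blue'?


Counting words by splitting on spaces:
  Word 1: 'happy'
  Word 2: 'key'
  Word 3: 'heard'
  Word 4: 'city'
  Word 5: 'near'
  Word 6: 'blue'
Total words: 6

6


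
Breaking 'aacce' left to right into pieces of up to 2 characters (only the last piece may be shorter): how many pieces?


'aacce' has 5 characters.
Chunking with max size 2:
  Chunk 1: 'aa' (positions 0-1)
  Chunk 2: 'cc' (positions 2-3)
  Chunk 3: 'e' (positions 4-4)
Total chunks: ceil(5 / 2) = 3

3


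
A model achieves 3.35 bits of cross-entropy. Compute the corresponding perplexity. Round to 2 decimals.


Perplexity formula: PP = 2^H
H = 3.35
PP = 2^3.35
Decompose: 2^3.35 = 2^3 * 2^0.35
2^3 = 8, 2^0.35 ~ 1.2745606
PP ~ 8 * 1.2745606 = 10.1964848
Rounded to 2 decimals: 10.20

10.20


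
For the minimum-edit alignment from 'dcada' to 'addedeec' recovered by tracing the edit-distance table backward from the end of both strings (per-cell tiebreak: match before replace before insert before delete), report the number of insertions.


Edit distance = 6. Backtracking from cell (5, 8) with preference match > replace > insert > delete,
then listing the resulting alignment 'dcada' -> 'addedeec' left to right:
  Step 1: insert 'a' [insertion #1]
  Step 2: keep 'd'
  Step 3: replace c->d
  Step 4: replace a->e
  Step 5: keep 'd'
  Step 6: insert 'e' [insertion #2]
  Step 7: insert 'e' [insertion #3]
  Step 8: replace a->c
Total insertions: 3

3


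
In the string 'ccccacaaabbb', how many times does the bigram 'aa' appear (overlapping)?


Scanning 'ccccacaaabbb' for bigram 'aa':
  Position 0: 'cc' -> no
  Position 1: 'cc' -> no
  Position 2: 'cc' -> no
  Position 3: 'ca' -> no
  Position 4: 'ac' -> no
  Position 5: 'ca' -> no
  Position 6: 'aa' -> MATCH
  Position 7: 'aa' -> MATCH
  Position 8: 'ab' -> no
  Position 9: 'bb' -> no
  Position 10: 'bb' -> no
Total matches: 2

2


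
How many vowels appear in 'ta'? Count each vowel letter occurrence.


Scanning each character of 'ta':
  Position 1: 't' -> consonant (running count: 0)
  Position 2: 'a' -> vowel (running count: 1)
Total vowels: 1

1


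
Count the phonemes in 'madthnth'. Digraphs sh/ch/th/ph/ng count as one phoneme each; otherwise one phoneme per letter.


Parsing 'madthnth' greedily, digraphs first:
  'm' -> consonant phoneme (phonemes so far: 1)
  'a' -> vowel phoneme (phonemes so far: 2)
  'd' -> consonant phoneme (phonemes so far: 3)
  'th' -> digraph (1 consonant phoneme) (phonemes so far: 4)
  'n' -> consonant phoneme (phonemes so far: 5)
  'th' -> digraph (1 consonant phoneme) (phonemes so far: 6)
Total phonemes: 6

6


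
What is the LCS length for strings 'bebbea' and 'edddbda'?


DP table for LCS of 'bebbea' and 'edddbda':
       e  d  d  d  b  d  a
    0  0  0  0  0  0  0  0
  b 0  0  0  0  0  1  1  1
  e 0  1  1  1  1  1  1  1
  b 0  1  1  1  1  2  2  2
  b 0  1  1  1  1  2  2  2
  e 0  1  1  1  1  2  2  2
  a 0  1  1  1  1  2  2  3
LCS: 'eba'
LCS length = 3

3


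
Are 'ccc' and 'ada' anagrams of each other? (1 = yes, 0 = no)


Sort characters of 'ccc': 'ccc'
Sort characters of 'ada': 'aad'
Sorted forms differ -> they are NOT anagrams
Result: 0

0


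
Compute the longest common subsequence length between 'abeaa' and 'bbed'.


DP table for LCS of 'abeaa' and 'bbed':
       b  b  e  d
    0  0  0  0  0
  a 0  0  0  0  0
  b 0  1  1  1  1
  e 0  1  1  2  2
  a 0  1  1  2  2
  a 0  1  1  2  2
LCS: 'be'
LCS length = 2

2


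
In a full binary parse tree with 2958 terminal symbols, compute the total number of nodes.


Leaf nodes (terminals): 2958
Internal nodes = n - 1 = 2958 - 1 = 2957
Total = leaves + internal = 2958 + 2957 = 5915

5915


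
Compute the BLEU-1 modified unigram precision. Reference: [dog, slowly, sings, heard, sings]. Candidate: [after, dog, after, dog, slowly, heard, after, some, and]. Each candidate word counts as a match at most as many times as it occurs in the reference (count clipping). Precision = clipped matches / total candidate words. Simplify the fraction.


Reference word counts: {'dog': 1, 'heard': 1, 'sings': 2, 'slowly': 1}
Checking each candidate word (with clipping):
  'after' -> not in reference -> no match (matches: 0)
  'dog' -> in reference (ref count 1, used 1/1) -> match (matches: 1)
  'after' -> not in reference -> no match (matches: 1)
  'dog' -> ref count 1 already used up (1/1) -> clipped, no match (matches: 1)
  'slowly' -> in reference (ref count 1, used 1/1) -> match (matches: 2)
  'heard' -> in reference (ref count 1, used 1/1) -> match (matches: 3)
  'after' -> not in reference -> no match (matches: 3)
  'some' -> not in reference -> no match (matches: 3)
  'and' -> not in reference -> no match (matches: 3)
Clipped matches: 3, Candidate length: 9
Precision = 3/9 = 1/3

1/3


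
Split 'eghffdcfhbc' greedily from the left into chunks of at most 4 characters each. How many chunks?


'eghffdcfhbc' has 11 characters.
Chunking with max size 4:
  Chunk 1: 'eghf' (positions 0-3)
  Chunk 2: 'fdcf' (positions 4-7)
  Chunk 3: 'hbc' (positions 8-10)
Total chunks: ceil(11 / 4) = 3

3


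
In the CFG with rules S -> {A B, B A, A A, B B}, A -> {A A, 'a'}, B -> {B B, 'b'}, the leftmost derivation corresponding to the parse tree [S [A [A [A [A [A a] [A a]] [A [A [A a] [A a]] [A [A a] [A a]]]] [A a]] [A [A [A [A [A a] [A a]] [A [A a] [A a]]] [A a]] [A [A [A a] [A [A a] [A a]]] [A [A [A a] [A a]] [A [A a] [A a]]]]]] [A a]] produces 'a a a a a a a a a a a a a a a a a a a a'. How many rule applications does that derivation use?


Every bracketed nonterminal node [X ...] in the tree is produced by exactly one rule application.
Reading the tree off as a leftmost derivation:
  Step 1: S  =>  A A   (applied S -> A A)
  Step 2: A A  =>  A A A   (applied A -> A A)
  Step 3: A A A  =>  A A A A   (applied A -> A A)
  Step 4: A A A A  =>  A A A A A   (applied A -> A A)
  Step 5: A A A A A  =>  A A A A A A   (applied A -> A A)
  Step 6: A A A A A A  =>  a A A A A A   (applied A -> a)
  Step 7: a A A A A A  =>  a a A A A A   (applied A -> a)
  Step 8: a a A A A A  =>  a a A A A A A   (applied A -> A A)
  Step 9: a a A A A A A  =>  a a A A A A A A   (applied A -> A A)
  Step 10: a a A A A A A A  =>  a a a A A A A A   (applied A -> a)
  Step 11: a a a A A A A A  =>  a a a a A A A A   (applied A -> a)
  Step 12: a a a a A A A A  =>  a a a a A A A A A   (applied A -> A A)
  Step 13: a a a a A A A A A  =>  a a a a a A A A A   (applied A -> a)
  Step 14: a a a a a A A A A  =>  a a a a a a A A A   (applied A -> a)
  Step 15: a a a a a a A A A  =>  a a a a a a a A A   (applied A -> a)
  Step 16: a a a a a a a A A  =>  a a a a a a a A A A   (applied A -> A A)
  Step 17: a a a a a a a A A A  =>  a a a a a a a A A A A   (applied A -> A A)
  Step 18: a a a a a a a A A A A  =>  a a a a a a a A A A A A   (applied A -> A A)
  Step 19: a a a a a a a A A A A A  =>  a a a a a a a A A A A A A   (applied A -> A A)
  Step 20: a a a a a a a A A A A A A  =>  a a a a a a a a A A A A A   (applied A -> a)
  Step 21: a a a a a a a a A A A A A  =>  a a a a a a a a a A A A A   (applied A -> a)
  Step 22: a a a a a a a a a A A A A  =>  a a a a a a a a a A A A A A   (applied A -> A A)
  Step 23: a a a a a a a a a A A A A A  =>  a a a a a a a a a a A A A A   (applied A -> a)
  Step 24: a a a a a a a a a a A A A A  =>  a a a a a a a a a a a A A A   (applied A -> a)
  Step 25: a a a a a a a a a a a A A A  =>  a a a a a a a a a a a a A A   (applied A -> a)
  Step 26: a a a a a a a a a a a a A A  =>  a a a a a a a a a a a a A A A   (applied A -> A A)
  Step 27: a a a a a a a a a a a a A A A  =>  a a a a a a a a a a a a A A A A   (applied A -> A A)
  Step 28: a a a a a a a a a a a a A A A A  =>  a a a a a a a a a a a a a A A A   (applied A -> a)
  Step 29: a a a a a a a a a a a a a A A A  =>  a a a a a a a a a a a a a A A A A   (applied A -> A A)
  Step 30: a a a a a a a a a a a a a A A A A  =>  a a a a a a a a a a a a a a A A A   (applied A -> a)
  Step 31: a a a a a a a a a a a a a a A A A  =>  a a a a a a a a a a a a a a a A A   (applied A -> a)
  Step 32: a a a a a a a a a a a a a a a A A  =>  a a a a a a a a a a a a a a a A A A   (applied A -> A A)
  Step 33: a a a a a a a a a a a a a a a A A A  =>  a a a a a a a a a a a a a a a A A A A   (applied A -> A A)
  Step 34: a a a a a a a a a a a a a a a A A A A  =>  a a a a a a a a a a a a a a a a A A A   (applied A -> a)
  Step 35: a a a a a a a a a a a a a a a a A A A  =>  a a a a a a a a a a a a a a a a a A A   (applied A -> a)
  Step 36: a a a a a a a a a a a a a a a a a A A  =>  a a a a a a a a a a a a a a a a a A A A   (applied A -> A A)
  Step 37: a a a a a a a a a a a a a a a a a A A A  =>  a a a a a a a a a a a a a a a a a a A A   (applied A -> a)
  Step 38: a a a a a a a a a a a a a a a a a a A A  =>  a a a a a a a a a a a a a a a a a a a A   (applied A -> a)
  Step 39: a a a a a a a a a a a a a a a a a a a A  =>  a a a a a a a a a a a a a a a a a a a a   (applied A -> a)
Final yield: a a a a a a a a a a a a a a a a a a a a
Total rewrite steps: 39

39


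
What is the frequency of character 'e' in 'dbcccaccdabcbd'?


Scanning 'dbcccaccdabcbd' for 'e':
  No matches found.
Total occurrences of 'e': 0

0


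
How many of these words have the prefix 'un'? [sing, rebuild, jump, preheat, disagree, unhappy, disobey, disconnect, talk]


Checking each word for prefix 'un':
  'sing' -> no (count: 0)
  'rebuild' -> no (count: 0)
  'jump' -> no (count: 0)
  'preheat' -> no (count: 0)
  'disagree' -> no (count: 0)
  'unhappy' -> YES, starts with 'un' (count: 1)
  'disobey' -> no (count: 1)
  'disconnect' -> no (count: 1)
  'talk' -> no (count: 1)
Total with prefix 'un': 1

1


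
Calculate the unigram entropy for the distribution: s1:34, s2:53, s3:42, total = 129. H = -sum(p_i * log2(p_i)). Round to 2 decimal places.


Computing entropy H = -sum(p_i * log2(p_i)):
  s1: p = 34/129 = 0.2636, -p*log2(p) = 0.5070
  s2: p = 53/129 = 0.4109, -p*log2(p) = 0.5273
  s3: p = 42/129 = 0.3256, -p*log2(p) = 0.5271
H = sum of terms = 1.5614
Rounded to 2 decimals: 1.56

1.56


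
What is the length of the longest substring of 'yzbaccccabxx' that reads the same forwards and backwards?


Scanning 'yzbaccccabxx' for palindromic substrings.
Substring at positions 2-9: 'baccccab'.
Check: reverse('baccccab') = 'baccccab' -> palindrome confirmed.
Neighbouring characters ('z' / 'x') break symmetry, so it cannot extend further.
No longer palindromic substring exists; longest length = 8

8


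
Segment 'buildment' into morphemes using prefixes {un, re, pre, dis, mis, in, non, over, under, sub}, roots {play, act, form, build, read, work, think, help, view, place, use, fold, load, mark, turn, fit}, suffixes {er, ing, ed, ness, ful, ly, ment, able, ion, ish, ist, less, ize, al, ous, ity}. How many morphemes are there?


Segmenting 'buildment' against the inventory:
  'build' -> root (morpheme 1)
  'ment' -> suffix (morpheme 2)
Total morphemes: 2

2


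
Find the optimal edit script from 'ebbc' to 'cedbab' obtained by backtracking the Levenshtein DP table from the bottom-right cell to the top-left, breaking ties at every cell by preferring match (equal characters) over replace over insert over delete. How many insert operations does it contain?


Edit distance = 4. Backtracking from cell (4, 6) with preference match > replace > insert > delete,
then listing the resulting alignment 'ebbc' -> 'cedbab' left to right:
  Step 1: insert 'c' [insertion #1]
  Step 2: keep 'e'
  Step 3: insert 'd' [insertion #2]
  Step 4: keep 'b'
  Step 5: replace b->a
  Step 6: replace c->b
Total insertions: 2

2


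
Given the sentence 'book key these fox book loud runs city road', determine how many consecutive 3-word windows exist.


Word trigrams from [9] words:
  Trigram 1: (book key these)
  Trigram 2: (key these fox)
  Trigram 3: (these fox book)
  Trigram 4: (fox book loud)
  Trigram 5: (book loud runs)
  Trigram 6: (loud runs city)
  Trigram 7: (runs city road)
Total word trigrams: 9 - 2 = 7

7


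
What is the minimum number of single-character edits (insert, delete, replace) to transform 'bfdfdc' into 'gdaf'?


Building DP table for s1='bfdfdc' (len 6) and s2='gdaf' (len 4):
       g  d  a  f
    0  1  2  3  4
  b 1  1  2  3  4
  f 2  2  2  3  3
  d 3  3  2  3  4
  f 4  4  3  3  3
  d 5  5  4  4  4
  c 6  6  5  5  5
Edit distance = dp[6][4] = 5

5


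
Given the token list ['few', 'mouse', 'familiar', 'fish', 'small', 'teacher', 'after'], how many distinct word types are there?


Listing all tokens and tracking unique types:
  Token 1: 'few' -> NEW (unique so far: 1)
  Token 2: 'mouse' -> NEW (unique so far: 2)
  Token 3: 'familiar' -> NEW (unique so far: 3)
  Token 4: 'fish' -> NEW (unique so far: 4)
  Token 5: 'small' -> NEW (unique so far: 5)
  Token 6: 'teacher' -> NEW (unique so far: 6)
  Token 7: 'after' -> NEW (unique so far: 7)
Unique types: ('after', 'familiar', 'few', 'fish', 'mouse', 'small', 'teacher')
Vocabulary size: 7

7


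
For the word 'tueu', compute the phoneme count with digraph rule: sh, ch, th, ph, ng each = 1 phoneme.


Parsing 'tueu' greedily, digraphs first:
  't' -> consonant phoneme (phonemes so far: 1)
  'u' -> vowel phoneme (phonemes so far: 2)
  'e' -> vowel phoneme (phonemes so far: 3)
  'u' -> vowel phoneme (phonemes so far: 4)
Total phonemes: 4

4


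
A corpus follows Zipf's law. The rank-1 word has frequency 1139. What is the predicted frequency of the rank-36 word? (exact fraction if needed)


Zipf's law: freq(rank) = f1 / rank
f1 = 1139, rank = 36
freq = 1139 / 36
GCD(1139, 36) = 1
Simplified: 1139/36

1139/36


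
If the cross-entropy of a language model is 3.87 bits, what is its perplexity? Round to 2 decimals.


Perplexity formula: PP = 2^H
H = 3.87
PP = 2^3.87
Decompose: 2^3.87 = 2^3 * 2^0.87
2^3 = 8, 2^0.87 ~ 1.8276629
PP ~ 8 * 1.8276629 = 14.6213032
Rounded to 2 decimals: 14.62

14.62


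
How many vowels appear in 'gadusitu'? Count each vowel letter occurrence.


Scanning each character of 'gadusitu':
  Position 1: 'g' -> consonant (running count: 0)
  Position 2: 'a' -> vowel (running count: 1)
  Position 3: 'd' -> consonant (running count: 1)
  Position 4: 'u' -> vowel (running count: 2)
  Position 5: 's' -> consonant (running count: 2)
  Position 6: 'i' -> vowel (running count: 3)
  Position 7: 't' -> consonant (running count: 3)
  Position 8: 'u' -> vowel (running count: 4)
Total vowels: 4

4


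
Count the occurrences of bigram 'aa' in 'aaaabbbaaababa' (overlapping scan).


Scanning 'aaaabbbaaababa' for bigram 'aa':
  Position 0: 'aa' -> MATCH
  Position 1: 'aa' -> MATCH
  Position 2: 'aa' -> MATCH
  Position 3: 'ab' -> no
  Position 4: 'bb' -> no
  Position 5: 'bb' -> no
  Position 6: 'ba' -> no
  Position 7: 'aa' -> MATCH
  Position 8: 'aa' -> MATCH
  Position 9: 'ab' -> no
  Position 10: 'ba' -> no
  Position 11: 'ab' -> no
  Position 12: 'ba' -> no
Total matches: 5

5


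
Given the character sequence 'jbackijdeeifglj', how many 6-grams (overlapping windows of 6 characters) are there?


String 'jbackijdeeifglj' has length L = 15.
Number of overlapping n-grams = L - n + 1
Substituting: 15 - 6 + 1 = 10

10


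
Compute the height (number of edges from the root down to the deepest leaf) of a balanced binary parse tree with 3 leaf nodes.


In a balanced binary tree with n leaves the deepest leaf is ceil(log2(n)) edges below the root.
log2(3) = 1.5850
ceil(1.5850) = 2
height (edges) = 2

2


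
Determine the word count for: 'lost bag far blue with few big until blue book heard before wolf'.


Counting words by splitting on spaces:
  Word 1: 'lost'
  Word 2: 'bag'
  Word 3: 'far'
  Word 4: 'blue'
  Word 5: 'with'
  Word 6: 'few'
  Word 7: 'big'
  Word 8: 'until'
  Word 9: 'blue'
  Word 10: 'book'
  Word 11: 'heard'
  Word 12: 'before'
  Word 13: 'wolf'
Total words: 13

13


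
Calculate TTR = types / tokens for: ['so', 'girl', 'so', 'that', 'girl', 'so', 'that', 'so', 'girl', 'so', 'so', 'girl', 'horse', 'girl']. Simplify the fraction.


Tokens: 14
Unique types: ('girl', 'horse', 'so', 'that') = 4
TTR = 4/14
Simplify: divide both by 2 -> 2/7
TTR = 2/7

2/7


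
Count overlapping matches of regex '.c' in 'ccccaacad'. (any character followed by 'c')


Pattern: .c means any character followed by 'c'.
Scanning 'ccccaacad' position-by-position:
  Pos 0: window 'cc' -> MATCH
  Pos 1: window 'cc' -> MATCH
  Pos 2: window 'cc' -> MATCH
  Pos 3: window 'ca' -> no
  Pos 4: window 'aa' -> no
  Pos 5: window 'ac' -> MATCH
  Pos 6: window 'ca' -> no
  Pos 7: window 'ad' -> no
  Pos 8: window 'd' -> no
Total matches: 4

4


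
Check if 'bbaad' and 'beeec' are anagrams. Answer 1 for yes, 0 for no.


Sort characters of 'bbaad': 'aabbd'
Sort characters of 'beeec': 'bceee'
Sorted forms differ -> they are NOT anagrams
Result: 0

0


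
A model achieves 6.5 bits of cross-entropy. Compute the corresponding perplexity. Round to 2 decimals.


Perplexity formula: PP = 2^H
H = 6.5
PP = 2^6.5
Decompose: 2^6.5 = 2^6 * 2^0.5 = 2^6 * sqrt(2)
2^6 = 64, sqrt(2) ~ 1.4142136
PP ~ 64 * 1.4142136 = 90.5096704
Rounded to 2 decimals: 90.51

90.51


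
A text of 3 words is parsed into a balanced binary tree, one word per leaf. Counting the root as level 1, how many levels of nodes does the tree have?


In a balanced binary tree with n leaves the deepest leaf is ceil(log2(n)) edges below the root,
so counting node levels inclusive of root and leaves gives ceil(log2(n)) + 1 levels.
log2(3) = 1.5850
ceil(1.5850) = 2
levels = 2 + 1 = 3

3


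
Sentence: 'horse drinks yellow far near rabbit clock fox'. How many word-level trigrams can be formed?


Word trigrams from [8] words:
  Trigram 1: (horse drinks yellow)
  Trigram 2: (drinks yellow far)
  Trigram 3: (yellow far near)
  Trigram 4: (far near rabbit)
  Trigram 5: (near rabbit clock)
  Trigram 6: (rabbit clock fox)
Total word trigrams: 8 - 2 = 6

6


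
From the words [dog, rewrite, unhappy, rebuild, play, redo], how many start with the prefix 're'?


Checking each word for prefix 're':
  'dog' -> no (count: 0)
  'rewrite' -> YES, starts with 're' (count: 1)
  'unhappy' -> no (count: 1)
  'rebuild' -> YES, starts with 're' (count: 2)
  'play' -> no (count: 2)
  'redo' -> YES, starts with 're' (count: 3)
Total with prefix 're': 3

3


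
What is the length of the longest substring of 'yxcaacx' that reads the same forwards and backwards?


Scanning 'yxcaacx' for palindromic substrings.
Substring at positions 1-6: 'xcaacx'.
Check: reverse('xcaacx') = 'xcaacx' -> palindrome confirmed.
Neighbouring characters ('y' / '-') break symmetry, so it cannot extend further.
No longer palindromic substring exists; longest length = 6

6


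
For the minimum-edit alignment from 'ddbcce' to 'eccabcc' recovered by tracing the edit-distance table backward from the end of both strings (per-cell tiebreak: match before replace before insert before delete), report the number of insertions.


Edit distance = 5. Backtracking from cell (6, 7) with preference match > replace > insert > delete,
then listing the resulting alignment 'ddbcce' -> 'eccabcc' left to right:
  Step 1: insert 'e' [insertion #1]
  Step 2: insert 'c' [insertion #2]
  Step 3: replace d->c
  Step 4: replace d->a
  Step 5: keep 'b'
  Step 6: keep 'c'
  Step 7: keep 'c'
  Step 8: delete 'e'
Total insertions: 2

2


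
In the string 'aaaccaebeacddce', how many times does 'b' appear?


Scanning 'aaaccaebeacddce' for 'b':
  Position 7: 'b' -> MATCH (count: 1)
Total occurrences of 'b': 1

1


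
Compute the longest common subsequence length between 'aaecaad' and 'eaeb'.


DP table for LCS of 'aaecaad' and 'eaeb':
       e  a  e  b
    0  0  0  0  0
  a 0  0  1  1  1
  a 0  0  1  1  1
  e 0  1  1  2  2
  c 0  1  1  2  2
  a 0  1  2  2  2
  a 0  1  2  2  2
  d 0  1  2  2  2
LCS: 'ae'
LCS length = 2

2


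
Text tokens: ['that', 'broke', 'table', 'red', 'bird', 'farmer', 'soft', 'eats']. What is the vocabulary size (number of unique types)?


Listing all tokens and tracking unique types:
  Token 1: 'that' -> NEW (unique so far: 1)
  Token 2: 'broke' -> NEW (unique so far: 2)
  Token 3: 'table' -> NEW (unique so far: 3)
  Token 4: 'red' -> NEW (unique so far: 4)
  Token 5: 'bird' -> NEW (unique so far: 5)
  Token 6: 'farmer' -> NEW (unique so far: 6)
  Token 7: 'soft' -> NEW (unique so far: 7)
  Token 8: 'eats' -> NEW (unique so far: 8)
Unique types: ('bird', 'broke', 'eats', 'farmer', 'red', 'soft', 'table', 'that')
Vocabulary size: 8

8


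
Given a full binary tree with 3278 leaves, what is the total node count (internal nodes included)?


Leaf nodes (terminals): 3278
Internal nodes = n - 1 = 3278 - 1 = 3277
Total = leaves + internal = 3278 + 3277 = 6555

6555


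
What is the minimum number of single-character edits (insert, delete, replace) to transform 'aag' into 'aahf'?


Building DP table for s1='aag' (len 3) and s2='aahf' (len 4):
       a  a  h  f
    0  1  2  3  4
  a 1  0  1  2  3
  a 2  1  0  1  2
  g 3  2  1  1  2
Edit distance = dp[3][4] = 2

2


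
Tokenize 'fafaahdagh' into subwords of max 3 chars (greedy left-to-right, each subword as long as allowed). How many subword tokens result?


'fafaahdagh' has 10 characters.
Chunking with max size 3:
  Chunk 1: 'faf' (positions 0-2)
  Chunk 2: 'aah' (positions 3-5)
  Chunk 3: 'dag' (positions 6-8)
  Chunk 4: 'h' (positions 9-9)
Total chunks: ceil(10 / 3) = 4

4


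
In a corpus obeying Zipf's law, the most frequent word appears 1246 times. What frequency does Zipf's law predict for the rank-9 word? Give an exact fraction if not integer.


Zipf's law: freq(rank) = f1 / rank
f1 = 1246, rank = 9
freq = 1246 / 9
GCD(1246, 9) = 1
Simplified: 1246/9

1246/9


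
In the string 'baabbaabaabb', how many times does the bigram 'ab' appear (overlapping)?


Scanning 'baabbaabaabb' for bigram 'ab':
  Position 0: 'ba' -> no
  Position 1: 'aa' -> no
  Position 2: 'ab' -> MATCH
  Position 3: 'bb' -> no
  Position 4: 'ba' -> no
  Position 5: 'aa' -> no
  Position 6: 'ab' -> MATCH
  Position 7: 'ba' -> no
  Position 8: 'aa' -> no
  Position 9: 'ab' -> MATCH
  Position 10: 'bb' -> no
Total matches: 3

3


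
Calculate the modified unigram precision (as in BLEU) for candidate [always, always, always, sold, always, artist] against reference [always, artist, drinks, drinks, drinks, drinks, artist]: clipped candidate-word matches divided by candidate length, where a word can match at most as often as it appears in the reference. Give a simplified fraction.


Reference word counts: {'always': 1, 'artist': 2, 'drinks': 4}
Checking each candidate word (with clipping):
  'always' -> in reference (ref count 1, used 1/1) -> match (matches: 1)
  'always' -> ref count 1 already used up (1/1) -> clipped, no match (matches: 1)
  'always' -> ref count 1 already used up (1/1) -> clipped, no match (matches: 1)
  'sold' -> not in reference -> no match (matches: 1)
  'always' -> ref count 1 already used up (1/1) -> clipped, no match (matches: 1)
  'artist' -> in reference (ref count 2, used 1/2) -> match (matches: 2)
Clipped matches: 2, Candidate length: 6
Precision = 2/6 = 1/3

1/3


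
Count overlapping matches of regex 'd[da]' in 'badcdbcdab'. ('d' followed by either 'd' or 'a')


Pattern: d[da] means 'd' followed by either 'd' or 'a'.
Scanning 'badcdbcdab' position-by-position:
  Pos 0: window 'ba' -> no
  Pos 1: window 'ad' -> no
  Pos 2: window 'dc' -> no
  Pos 3: window 'cd' -> no
  Pos 4: window 'db' -> no
  Pos 5: window 'bc' -> no
  Pos 6: window 'cd' -> no
  Pos 7: window 'da' -> MATCH
  Pos 8: window 'ab' -> no
  Pos 9: window 'b' -> no
Total matches: 1

1


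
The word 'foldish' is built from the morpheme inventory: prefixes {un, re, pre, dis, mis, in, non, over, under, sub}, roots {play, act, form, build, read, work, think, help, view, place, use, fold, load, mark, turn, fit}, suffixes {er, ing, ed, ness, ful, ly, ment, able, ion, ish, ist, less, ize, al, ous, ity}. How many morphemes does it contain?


Segmenting 'foldish' against the inventory:
  'fold' -> root (morpheme 1)
  'ish' -> suffix (morpheme 2)
Total morphemes: 2

2


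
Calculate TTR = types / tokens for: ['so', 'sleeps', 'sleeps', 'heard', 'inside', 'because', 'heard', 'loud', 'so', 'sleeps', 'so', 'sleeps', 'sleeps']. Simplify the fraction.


Tokens: 13
Unique types: ('because', 'heard', 'inside', 'loud', 'sleeps', 'so') = 6
TTR = 6/13
Already in lowest terms.

6/13


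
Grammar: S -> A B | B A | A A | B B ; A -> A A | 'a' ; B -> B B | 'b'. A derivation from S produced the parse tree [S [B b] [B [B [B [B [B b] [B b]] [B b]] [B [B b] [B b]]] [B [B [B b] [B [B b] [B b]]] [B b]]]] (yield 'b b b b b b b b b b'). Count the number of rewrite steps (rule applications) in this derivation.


Every bracketed nonterminal node [X ...] in the tree is produced by exactly one rule application.
Reading the tree off as a leftmost derivation:
  Step 1: S  =>  B B   (applied S -> B B)
  Step 2: B B  =>  b B   (applied B -> b)
  Step 3: b B  =>  b B B   (applied B -> B B)
  Step 4: b B B  =>  b B B B   (applied B -> B B)
  Step 5: b B B B  =>  b B B B B   (applied B -> B B)
  Step 6: b B B B B  =>  b B B B B B   (applied B -> B B)
  Step 7: b B B B B B  =>  b b B B B B   (applied B -> b)
  Step 8: b b B B B B  =>  b b b B B B   (applied B -> b)
  Step 9: b b b B B B  =>  b b b b B B   (applied B -> b)
  Step 10: b b b b B B  =>  b b b b B B B   (applied B -> B B)
  Step 11: b b b b B B B  =>  b b b b b B B   (applied B -> b)
  Step 12: b b b b b B B  =>  b b b b b b B   (applied B -> b)
  Step 13: b b b b b b B  =>  b b b b b b B B   (applied B -> B B)
  Step 14: b b b b b b B B  =>  b b b b b b B B B   (applied B -> B B)
  Step 15: b b b b b b B B B  =>  b b b b b b b B B   (applied B -> b)
  Step 16: b b b b b b b B B  =>  b b b b b b b B B B   (applied B -> B B)
  Step 17: b b b b b b b B B B  =>  b b b b b b b b B B   (applied B -> b)
  Step 18: b b b b b b b b B B  =>  b b b b b b b b b B   (applied B -> b)
  Step 19: b b b b b b b b b B  =>  b b b b b b b b b b   (applied B -> b)
Final yield: b b b b b b b b b b
Total rewrite steps: 19

19


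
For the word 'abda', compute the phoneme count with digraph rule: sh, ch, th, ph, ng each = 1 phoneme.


Parsing 'abda' greedily, digraphs first:
  'a' -> vowel phoneme (phonemes so far: 1)
  'b' -> consonant phoneme (phonemes so far: 2)
  'd' -> consonant phoneme (phonemes so far: 3)
  'a' -> vowel phoneme (phonemes so far: 4)
Total phonemes: 4

4


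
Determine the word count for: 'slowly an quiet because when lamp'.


Counting words by splitting on spaces:
  Word 1: 'slowly'
  Word 2: 'an'
  Word 3: 'quiet'
  Word 4: 'because'
  Word 5: 'when'
  Word 6: 'lamp'
Total words: 6

6


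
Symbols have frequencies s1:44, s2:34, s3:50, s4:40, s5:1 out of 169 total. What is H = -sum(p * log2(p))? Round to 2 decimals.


Computing entropy H = -sum(p_i * log2(p_i)):
  s1: p = 44/169 = 0.2604, -p*log2(p) = 0.5055
  s2: p = 34/169 = 0.2012, -p*log2(p) = 0.4654
  s3: p = 50/169 = 0.2959, -p*log2(p) = 0.5198
  s4: p = 40/169 = 0.2367, -p*log2(p) = 0.4921
  s5: p = 1/169 = 0.0059, -p*log2(p) = 0.0438
H = sum of terms = 2.0266
Rounded to 2 decimals: 2.03

2.03


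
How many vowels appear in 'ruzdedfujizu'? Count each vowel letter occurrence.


Scanning each character of 'ruzdedfujizu':
  Position 1: 'r' -> consonant (running count: 0)
  Position 2: 'u' -> vowel (running count: 1)
  Position 3: 'z' -> consonant (running count: 1)
  Position 4: 'd' -> consonant (running count: 1)
  Position 5: 'e' -> vowel (running count: 2)
  Position 6: 'd' -> consonant (running count: 2)
  Position 7: 'f' -> consonant (running count: 2)
  Position 8: 'u' -> vowel (running count: 3)
  Position 9: 'j' -> consonant (running count: 3)
  Position 10: 'i' -> vowel (running count: 4)
  Position 11: 'z' -> consonant (running count: 4)
  Position 12: 'u' -> vowel (running count: 5)
Total vowels: 5

5


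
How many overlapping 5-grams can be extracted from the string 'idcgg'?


String 'idcgg' has length L = 5.
Number of overlapping n-grams = L - n + 1
Substituting: 5 - 5 + 1 = 1

1


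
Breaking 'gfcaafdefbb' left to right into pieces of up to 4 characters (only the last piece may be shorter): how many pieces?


'gfcaafdefbb' has 11 characters.
Chunking with max size 4:
  Chunk 1: 'gfca' (positions 0-3)
  Chunk 2: 'afde' (positions 4-7)
  Chunk 3: 'fbb' (positions 8-10)
Total chunks: ceil(11 / 4) = 3

3


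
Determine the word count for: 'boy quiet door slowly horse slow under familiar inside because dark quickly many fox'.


Counting words by splitting on spaces:
  Word 1: 'boy'
  Word 2: 'quiet'
  Word 3: 'door'
  Word 4: 'slowly'
  Word 5: 'horse'
  Word 6: 'slow'
  Word 7: 'under'
  Word 8: 'familiar'
  Word 9: 'inside'
  Word 10: 'because'
  Word 11: 'dark'
  Word 12: 'quickly'
  Word 13: 'many'
  Word 14: 'fox'
Total words: 14

14


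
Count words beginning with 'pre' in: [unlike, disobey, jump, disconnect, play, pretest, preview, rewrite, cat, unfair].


Checking each word for prefix 'pre':
  'unlike' -> no (count: 0)
  'disobey' -> no (count: 0)
  'jump' -> no (count: 0)
  'disconnect' -> no (count: 0)
  'play' -> no (count: 0)
  'pretest' -> YES, starts with 'pre' (count: 1)
  'preview' -> YES, starts with 'pre' (count: 2)
  'rewrite' -> no (count: 2)
  'cat' -> no (count: 2)
  'unfair' -> no (count: 2)
Total with prefix 'pre': 2

2


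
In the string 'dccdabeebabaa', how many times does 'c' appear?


Scanning 'dccdabeebabaa' for 'c':
  Position 1: 'c' -> MATCH (count: 1)
  Position 2: 'c' -> MATCH (count: 2)
Total occurrences of 'c': 2

2


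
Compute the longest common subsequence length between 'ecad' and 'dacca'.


DP table for LCS of 'ecad' and 'dacca':
       d  a  c  c  a
    0  0  0  0  0  0
  e 0  0  0  0  0  0
  c 0  0  0  1  1  1
  a 0  0  1  1  1  2
  d 0  1  1  1  1  2
LCS: 'ca'
LCS length = 2

2


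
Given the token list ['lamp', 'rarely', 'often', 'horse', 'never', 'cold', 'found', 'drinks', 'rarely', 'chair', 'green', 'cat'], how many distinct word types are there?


Listing all tokens and tracking unique types:
  Token 1: 'lamp' -> NEW (unique so far: 1)
  Token 2: 'rarely' -> NEW (unique so far: 2)
  Token 3: 'often' -> NEW (unique so far: 3)
  Token 4: 'horse' -> NEW (unique so far: 4)
  Token 5: 'never' -> NEW (unique so far: 5)
  Token 6: 'cold' -> NEW (unique so far: 6)
  Token 7: 'found' -> NEW (unique so far: 7)
  Token 8: 'drinks' -> NEW (unique so far: 8)
  Token 9: 'rarely' -> duplicate (unique so far: 8)
  Token 10: 'chair' -> NEW (unique so far: 9)
  Token 11: 'green' -> NEW (unique so far: 10)
  Token 12: 'cat' -> NEW (unique so far: 11)
Unique types: ('cat', 'chair', 'cold', 'drinks', 'found', 'green', 'horse', 'lamp', 'never', 'often', 'rarely')
Vocabulary size: 11

11


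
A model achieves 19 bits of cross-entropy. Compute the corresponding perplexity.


Perplexity formula: PP = 2^H
H = 19
PP = 2^19
PP = 2^19 = 524288

524288


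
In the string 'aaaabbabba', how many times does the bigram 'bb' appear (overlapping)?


Scanning 'aaaabbabba' for bigram 'bb':
  Position 0: 'aa' -> no
  Position 1: 'aa' -> no
  Position 2: 'aa' -> no
  Position 3: 'ab' -> no
  Position 4: 'bb' -> MATCH
  Position 5: 'ba' -> no
  Position 6: 'ab' -> no
  Position 7: 'bb' -> MATCH
  Position 8: 'ba' -> no
Total matches: 2

2


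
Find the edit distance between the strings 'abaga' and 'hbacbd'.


Building DP table for s1='abaga' (len 5) and s2='hbacbd' (len 6):
       h  b  a  c  b  d
    0  1  2  3  4  5  6
  a 1  1  2  2  3  4  5
  b 2  2  1  2  3  3  4
  a 3  3  2  1  2  3  4
  g 4  4  3  2  2  3  4
  a 5  5  4  3  3  3  4
Edit distance = dp[5][6] = 4

4


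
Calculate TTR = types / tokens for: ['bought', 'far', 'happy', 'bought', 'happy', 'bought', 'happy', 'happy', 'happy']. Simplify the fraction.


Tokens: 9
Unique types: ('bought', 'far', 'happy') = 3
TTR = 3/9
Simplify: divide both by 3 -> 1/3
TTR = 1/3

1/3


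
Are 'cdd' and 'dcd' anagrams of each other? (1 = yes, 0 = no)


Sort characters of 'cdd': 'cdd'
Sort characters of 'dcd': 'cdd'
Sorted forms match -> they ARE anagrams
Result: 1

1


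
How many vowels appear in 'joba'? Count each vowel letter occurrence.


Scanning each character of 'joba':
  Position 1: 'j' -> consonant (running count: 0)
  Position 2: 'o' -> vowel (running count: 1)
  Position 3: 'b' -> consonant (running count: 1)
  Position 4: 'a' -> vowel (running count: 2)
Total vowels: 2

2


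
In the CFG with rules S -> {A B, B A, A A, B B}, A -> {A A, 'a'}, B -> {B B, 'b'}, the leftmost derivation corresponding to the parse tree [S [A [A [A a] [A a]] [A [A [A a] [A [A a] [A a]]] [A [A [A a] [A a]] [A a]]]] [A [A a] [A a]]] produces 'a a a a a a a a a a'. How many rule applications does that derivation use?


Every bracketed nonterminal node [X ...] in the tree is produced by exactly one rule application.
Reading the tree off as a leftmost derivation:
  Step 1: S  =>  A A   (applied S -> A A)
  Step 2: A A  =>  A A A   (applied A -> A A)
  Step 3: A A A  =>  A A A A   (applied A -> A A)
  Step 4: A A A A  =>  a A A A   (applied A -> a)
  Step 5: a A A A  =>  a a A A   (applied A -> a)
  Step 6: a a A A  =>  a a A A A   (applied A -> A A)
  Step 7: a a A A A  =>  a a A A A A   (applied A -> A A)
  Step 8: a a A A A A  =>  a a a A A A   (applied A -> a)
  Step 9: a a a A A A  =>  a a a A A A A   (applied A -> A A)
  Step 10: a a a A A A A  =>  a a a a A A A   (applied A -> a)
  Step 11: a a a a A A A  =>  a a a a a A A   (applied A -> a)
  Step 12: a a a a a A A  =>  a a a a a A A A   (applied A -> A A)
  Step 13: a a a a a A A A  =>  a a a a a A A A A   (applied A -> A A)
  Step 14: a a a a a A A A A  =>  a a a a a a A A A   (applied A -> a)
  Step 15: a a a a a a A A A  =>  a a a a a a a A A   (applied A -> a)
  Step 16: a a a a a a a A A  =>  a a a a a a a a A   (applied A -> a)
  Step 17: a a a a a a a a A  =>  a a a a a a a a A A   (applied A -> A A)
  Step 18: a a a a a a a a A A  =>  a a a a a a a a a A   (applied A -> a)
  Step 19: a a a a a a a a a A  =>  a a a a a a a a a a   (applied A -> a)
Final yield: a a a a a a a a a a
Total rewrite steps: 19

19
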